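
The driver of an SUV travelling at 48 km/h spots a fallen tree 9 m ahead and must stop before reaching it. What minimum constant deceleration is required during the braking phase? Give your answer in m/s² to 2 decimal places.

Required deceleration ≈ 9.88 m/s²

48 km/h ÷ 3.6 = 13.3333 m/s.
v² = 2a·d ⇒ a = v²/(2d) = 13.3333² / (2 × 9.000) = 177.777 / 18.000 = 9.8765 m/s².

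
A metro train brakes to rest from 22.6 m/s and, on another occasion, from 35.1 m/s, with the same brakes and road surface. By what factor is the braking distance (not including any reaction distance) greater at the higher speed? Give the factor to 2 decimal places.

Braking distance d = v²/(2a), so with a fixed, d ∝ v².
Factor = (35.1/22.6)² = 1.5531² = 2.4121.

Factor ≈ 2.41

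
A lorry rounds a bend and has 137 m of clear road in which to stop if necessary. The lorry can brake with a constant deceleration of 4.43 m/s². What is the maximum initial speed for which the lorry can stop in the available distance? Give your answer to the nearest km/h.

v²/(2a) = d ⇒ v = √(2 × 4.430 × 137) = √1213.82 = 34.8399 m/s.
34.8399 m/s × 3.6 = 125.424 km/h.

Maximum speed ≈ 125 km/h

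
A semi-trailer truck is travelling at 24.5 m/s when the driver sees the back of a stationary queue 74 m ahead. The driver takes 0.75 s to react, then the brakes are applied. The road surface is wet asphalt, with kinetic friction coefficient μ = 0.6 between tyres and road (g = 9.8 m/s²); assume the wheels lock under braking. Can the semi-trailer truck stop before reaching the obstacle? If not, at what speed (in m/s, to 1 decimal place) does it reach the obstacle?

Yes — it stops about 4.6 m short of the obstacle, so it never reaches it

a = μg = 0.6 × 9.8 = 5.880 m/s².
Reaction distance = 24.5000 × 0.75 = 18.375 m.
Braking distance = v²/(2a) = 600.250 / 11.760 = 51.042 m.
Total stopping distance = 18.375 + 51.042 = 69.417 m, vs 74 m available — it stops with 74 − 69.417 = 4.583 m to spare.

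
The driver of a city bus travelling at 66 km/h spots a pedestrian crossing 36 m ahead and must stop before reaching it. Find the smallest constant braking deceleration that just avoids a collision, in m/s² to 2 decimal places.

66 km/h ÷ 3.6 = 18.3333 m/s.
v² = 2a·d ⇒ a = v²/(2d) = 18.3333² / (2 × 36.000) = 336.110 / 72.000 = 4.6682 m/s².

Required deceleration ≈ 4.67 m/s²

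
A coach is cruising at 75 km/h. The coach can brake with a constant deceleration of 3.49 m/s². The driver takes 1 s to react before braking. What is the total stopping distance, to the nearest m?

75 km/h ÷ 3.6 = 20.8333 m/s.
Reaction distance = v·t_r = 20.8333 × 1 = 20.833 m.
Braking distance = v²/(2a) = 20.8333² / (2 × 3.490) = 434.026 / 6.980 = 62.181 m.
Total = 20.833 + 62.181 = 83.014 m.

Total stopping distance ≈ 83 m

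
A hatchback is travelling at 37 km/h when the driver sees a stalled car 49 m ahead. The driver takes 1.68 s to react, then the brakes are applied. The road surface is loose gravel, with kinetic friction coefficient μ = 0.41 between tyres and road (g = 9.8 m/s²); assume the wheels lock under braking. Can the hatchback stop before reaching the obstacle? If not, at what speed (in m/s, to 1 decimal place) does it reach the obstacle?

Yes — it stops about 18.6 m short of the obstacle, so it never reaches it

37 km/h ÷ 3.6 = 10.2778 m/s.
a = μg = 0.41 × 9.8 = 4.018 m/s².
Reaction distance = 10.2778 × 1.68 = 17.267 m.
Braking distance = v²/(2a) = 105.633 / 8.036 = 13.145 m.
Total stopping distance = 17.267 + 13.145 = 30.412 m, vs 49 m available — it stops with 49 − 30.412 = 18.588 m to spare.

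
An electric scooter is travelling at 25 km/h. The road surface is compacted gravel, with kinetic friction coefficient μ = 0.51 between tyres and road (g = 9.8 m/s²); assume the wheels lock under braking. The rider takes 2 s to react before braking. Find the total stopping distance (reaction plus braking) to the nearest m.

Total stopping distance ≈ 19 m

25 km/h ÷ 3.6 = 6.9444 m/s.
a = μg = 0.51 × 9.8 = 4.998 m/s².
Reaction distance = v·t_r = 6.9444 × 2 = 13.889 m.
Braking distance = v²/(2a) = 6.9444² / (2 × 4.998) = 48.225 / 9.996 = 4.824 m.
Total = 13.889 + 4.824 = 18.713 m.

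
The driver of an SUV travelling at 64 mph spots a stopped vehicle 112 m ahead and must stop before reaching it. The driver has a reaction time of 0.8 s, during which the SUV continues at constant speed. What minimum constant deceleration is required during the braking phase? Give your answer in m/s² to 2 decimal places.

Required deceleration ≈ 4.59 m/s²

64 mph × 0.44704 = 28.6106 m/s.
Distance covered during reaction = 28.6106 × 0.8 = 22.888 m.
Distance available for braking: 112 − 22.888 = 89.112 m.
v² = 2a·d ⇒ a = v²/(2d) = 28.6106² / (2 × 89.112) = 818.566 / 178.224 = 4.5929 m/s².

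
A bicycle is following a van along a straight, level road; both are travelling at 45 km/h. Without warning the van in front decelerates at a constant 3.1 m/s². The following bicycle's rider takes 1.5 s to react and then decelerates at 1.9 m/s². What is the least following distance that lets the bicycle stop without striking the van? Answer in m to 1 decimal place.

45 km/h ÷ 3.6 = 12.5000 m/s.
Leader travels v²/(2a_L) = 156.250 / 6.200 = 25.202 m before stopping.
Follower covers v·t_r = 12.5000 × 1.5 = 18.750 m while reacting, then v²/(2a_F) = 156.250 / 3.800 = 41.118 m while braking, for a total of 18.750 + 41.118 = 59.868 m.
Since a_F ≤ a_L and the follower starts braking later, the follower is never slower than the leader, so the closest approach is when both have stopped.
Minimum gap = 59.868 − 25.202 = 34.666 m.

Minimum gap ≈ 34.7 m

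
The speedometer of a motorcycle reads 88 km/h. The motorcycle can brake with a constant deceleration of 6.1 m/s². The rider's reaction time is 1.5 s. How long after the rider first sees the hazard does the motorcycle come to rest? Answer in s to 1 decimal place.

88 km/h ÷ 3.6 = 24.4444 m/s.
Braking time = v/a = 24.4444 / 6.100 = 4.007 s.
Total = 1.5 + 4.007 = 5.507 s.

Total time ≈ 5.5 s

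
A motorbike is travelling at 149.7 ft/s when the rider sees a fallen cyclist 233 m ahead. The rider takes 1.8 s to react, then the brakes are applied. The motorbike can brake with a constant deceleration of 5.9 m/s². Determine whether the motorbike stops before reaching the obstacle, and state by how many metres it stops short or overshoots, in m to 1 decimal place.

149.7 ft/s × 0.3048 = 45.6286 m/s.
Reaction distance = 45.6286 × 1.8 = 82.131 m.
Braking distance = v²/(2a) = 2081.969 / 11.800 = 176.438 m.
Total stopping distance = 82.131 + 176.438 = 258.569 m, vs 233 m available — it cannot stop in time and overshoots by 258.569 − 233 = 25.569 m.

No — it overshoots by 25.6 m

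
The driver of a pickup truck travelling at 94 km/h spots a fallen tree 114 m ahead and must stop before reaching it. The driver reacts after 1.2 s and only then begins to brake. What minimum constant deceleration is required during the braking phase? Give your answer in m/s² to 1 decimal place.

94 km/h ÷ 3.6 = 26.1111 m/s.
Distance covered during reaction = 26.1111 × 1.2 = 31.333 m.
Distance available for braking: 114 − 31.333 = 82.667 m.
v² = 2a·d ⇒ a = v²/(2d) = 26.1111² / (2 × 82.667) = 681.790 / 165.334 = 4.1237 m/s².

Required deceleration ≈ 4.1 m/s²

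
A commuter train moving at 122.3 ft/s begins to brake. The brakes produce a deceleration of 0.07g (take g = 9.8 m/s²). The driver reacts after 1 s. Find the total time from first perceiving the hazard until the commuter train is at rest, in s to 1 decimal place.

Total time ≈ 55.3 s

122.3 ft/s × 0.3048 = 37.2770 m/s.
a = 0.07 × 9.8 = 0.686 m/s².
Braking time = v/a = 37.2770 / 0.686 = 54.340 s.
Total = 1 + 54.340 = 55.340 s.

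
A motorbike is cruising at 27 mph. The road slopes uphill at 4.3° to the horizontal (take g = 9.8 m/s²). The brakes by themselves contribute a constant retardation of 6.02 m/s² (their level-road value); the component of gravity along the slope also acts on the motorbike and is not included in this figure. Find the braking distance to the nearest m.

27 mph × 0.44704 = 12.0701 m/s.
Gravity along the uphill slope adds to the braking deceleration: a_eff = 6.020 + 9.8·sin 4.3° = 6.020 + 0.735 = 6.755 m/s².
Braking distance = v²/(2a) = 12.0701² / (2 × 6.755) = 145.687 / 13.510 = 10.784 m.

Braking distance ≈ 11 m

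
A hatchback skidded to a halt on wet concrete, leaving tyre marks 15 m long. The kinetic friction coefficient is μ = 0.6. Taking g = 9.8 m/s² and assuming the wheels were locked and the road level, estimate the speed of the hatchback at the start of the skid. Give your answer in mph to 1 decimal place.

Deceleration a = μg = 0.6 × 9.8 = 5.880 m/s².
v = √(2a·d) = √(2 × 5.880 × 15) = √176.400 = 13.2816 m/s.
= 13.2816 ÷ 0.44704 = 29.710 mph.

Initial speed ≈ 29.7 mph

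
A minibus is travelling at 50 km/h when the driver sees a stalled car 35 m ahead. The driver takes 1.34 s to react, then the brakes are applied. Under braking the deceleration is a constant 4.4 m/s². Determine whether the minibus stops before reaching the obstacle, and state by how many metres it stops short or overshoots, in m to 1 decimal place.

No — it overshoots by 5.5 m

50 km/h ÷ 3.6 = 13.8889 m/s.
Reaction distance = 13.8889 × 1.34 = 18.611 m.
Braking distance = v²/(2a) = 192.902 / 8.800 = 21.921 m.
Total stopping distance = 18.611 + 21.921 = 40.532 m, vs 35 m available — it cannot stop in time and overshoots by 40.532 − 35 = 5.532 m.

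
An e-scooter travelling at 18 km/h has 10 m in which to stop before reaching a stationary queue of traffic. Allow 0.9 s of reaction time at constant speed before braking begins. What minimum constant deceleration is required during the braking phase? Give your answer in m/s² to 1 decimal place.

Required deceleration ≈ 2.3 m/s²

18 km/h ÷ 3.6 = 5.0000 m/s.
Distance covered during reaction = 5.0000 × 0.9 = 4.500 m.
Distance available for braking: 10 − 4.500 = 5.500 m.
v² = 2a·d ⇒ a = v²/(2d) = 5.0000² / (2 × 5.500) = 25.000 / 11.000 = 2.2727 m/s².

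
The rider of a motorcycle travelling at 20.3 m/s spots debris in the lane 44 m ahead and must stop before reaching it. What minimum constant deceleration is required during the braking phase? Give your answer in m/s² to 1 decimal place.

Required deceleration ≈ 4.7 m/s²

v² = 2a·d ⇒ a = v²/(2d) = 20.3000² / (2 × 44.000) = 412.090 / 88.000 = 4.6828 m/s².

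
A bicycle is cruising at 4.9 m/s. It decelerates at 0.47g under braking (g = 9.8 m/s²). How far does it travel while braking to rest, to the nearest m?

Braking distance ≈ 3 m

a = 0.47 × 9.8 = 4.606 m/s².
Braking distance = v²/(2a) = 4.9000² / (2 × 4.606) = 24.010 / 9.212 = 2.606 m.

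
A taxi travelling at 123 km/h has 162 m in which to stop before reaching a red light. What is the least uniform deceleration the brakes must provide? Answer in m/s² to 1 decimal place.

Required deceleration ≈ 3.6 m/s²

123 km/h ÷ 3.6 = 34.1667 m/s.
v² = 2a·d ⇒ a = v²/(2d) = 34.1667² / (2 × 162.000) = 1167.363 / 324.000 = 3.6030 m/s².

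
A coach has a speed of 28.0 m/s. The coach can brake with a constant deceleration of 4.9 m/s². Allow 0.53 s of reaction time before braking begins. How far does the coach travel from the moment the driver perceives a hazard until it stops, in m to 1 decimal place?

Total stopping distance ≈ 94.8 m

Reaction distance = v·t_r = 28.0000 × 0.53 = 14.840 m.
Braking distance = v²/(2a) = 28.0000² / (2 × 4.900) = 784.000 / 9.800 = 80.000 m.
Total = 14.840 + 80.000 = 94.840 m.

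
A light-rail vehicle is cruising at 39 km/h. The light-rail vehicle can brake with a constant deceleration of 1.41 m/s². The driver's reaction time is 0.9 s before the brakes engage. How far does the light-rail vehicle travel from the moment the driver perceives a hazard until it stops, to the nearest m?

Total stopping distance ≈ 51 m

39 km/h ÷ 3.6 = 10.8333 m/s.
Reaction distance = v·t_r = 10.8333 × 0.9 = 9.750 m.
Braking distance = v²/(2a) = 10.8333² / (2 × 1.410) = 117.360 / 2.820 = 41.617 m.
Total = 9.750 + 41.617 = 51.367 m.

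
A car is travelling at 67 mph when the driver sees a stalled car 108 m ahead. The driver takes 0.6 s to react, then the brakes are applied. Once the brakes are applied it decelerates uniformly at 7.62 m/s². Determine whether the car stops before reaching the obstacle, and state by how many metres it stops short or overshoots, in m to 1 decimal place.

67 mph × 0.44704 = 29.9517 m/s.
Reaction distance = 29.9517 × 0.6 = 17.971 m.
Braking distance = v²/(2a) = 897.104 / 15.240 = 58.865 m.
Total stopping distance = 17.971 + 58.865 = 76.836 m, vs 108 m available — it stops with 108 − 76.836 = 31.164 m to spare.

Yes — it stops 31.2 m short of the obstacle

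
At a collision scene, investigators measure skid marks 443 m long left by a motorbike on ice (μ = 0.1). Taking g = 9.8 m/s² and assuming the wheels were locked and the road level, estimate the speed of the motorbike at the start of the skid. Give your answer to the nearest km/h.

Deceleration a = μg = 0.1 × 9.8 = 0.980 m/s².
v = √(2a·d) = √(2 × 0.980 × 443) = √868.280 = 29.4666 m/s.
= 29.4666 × 3.6 = 106.080 km/h.

Initial speed ≈ 106 km/h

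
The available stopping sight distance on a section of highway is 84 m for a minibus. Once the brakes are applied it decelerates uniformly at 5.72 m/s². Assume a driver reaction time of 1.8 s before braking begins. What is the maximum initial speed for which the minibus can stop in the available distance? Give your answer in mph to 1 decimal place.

Maximum speed ≈ 50.0 mph

Stopping distance: v·t_r + v²/(2a) = 84 with t_r = 1.8 s and a = 5.720 m/s².
So v² + 20.592 v − 960.96 = 0.
Positive root: v = −a·t_r + √((a·t_r)² + 2a·d) = −10.296 + √(106.008 + 960.96) = 22.3685 m/s.
22.3685 m/s ÷ 0.44704 = 50.037 mph.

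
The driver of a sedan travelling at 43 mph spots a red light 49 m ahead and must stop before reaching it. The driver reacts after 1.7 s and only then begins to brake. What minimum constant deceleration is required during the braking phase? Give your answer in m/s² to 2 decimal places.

43 mph × 0.44704 = 19.2227 m/s.
Distance covered during reaction = 19.2227 × 1.7 = 32.679 m.
Distance available for braking: 49 − 32.679 = 16.321 m.
v² = 2a·d ⇒ a = v²/(2d) = 19.2227² / (2 × 16.321) = 369.512 / 32.642 = 11.3201 m/s².

Required deceleration ≈ 11.32 m/s²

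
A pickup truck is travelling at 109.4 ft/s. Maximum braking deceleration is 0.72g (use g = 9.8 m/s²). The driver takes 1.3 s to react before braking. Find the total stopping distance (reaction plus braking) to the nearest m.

Total stopping distance ≈ 122 m

109.4 ft/s × 0.3048 = 33.3451 m/s.
a = 0.72 × 9.8 = 7.056 m/s².
Reaction distance = v·t_r = 33.3451 × 1.3 = 43.349 m.
Braking distance = v²/(2a) = 33.3451² / (2 × 7.056) = 1111.896 / 14.112 = 78.791 m.
Total = 43.349 + 78.791 = 122.140 m.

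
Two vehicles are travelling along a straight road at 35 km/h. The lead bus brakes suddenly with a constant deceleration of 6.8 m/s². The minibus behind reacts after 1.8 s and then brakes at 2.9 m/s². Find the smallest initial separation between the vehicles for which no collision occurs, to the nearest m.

35 km/h ÷ 3.6 = 9.7222 m/s.
Leader travels v²/(2a_L) = 94.521 / 13.600 = 6.950 m before stopping.
Follower covers v·t_r = 9.7222 × 1.8 = 17.500 m while reacting, then v²/(2a_F) = 94.521 / 5.800 = 16.297 m while braking, for a total of 17.500 + 16.297 = 33.797 m.
Since a_F ≤ a_L and the follower starts braking later, the follower is never slower than the leader, so the closest approach is when both have stopped.
Minimum gap = 33.797 − 6.950 = 26.847 m.

Minimum gap ≈ 27 m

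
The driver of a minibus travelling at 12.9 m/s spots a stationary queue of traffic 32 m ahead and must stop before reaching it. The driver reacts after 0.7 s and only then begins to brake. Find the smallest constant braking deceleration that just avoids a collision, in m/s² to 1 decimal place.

Distance covered during reaction = 12.9000 × 0.7 = 9.030 m.
Distance available for braking: 32 − 9.030 = 22.970 m.
v² = 2a·d ⇒ a = v²/(2d) = 12.9000² / (2 × 22.970) = 166.410 / 45.940 = 3.6223 m/s².

Required deceleration ≈ 3.6 m/s²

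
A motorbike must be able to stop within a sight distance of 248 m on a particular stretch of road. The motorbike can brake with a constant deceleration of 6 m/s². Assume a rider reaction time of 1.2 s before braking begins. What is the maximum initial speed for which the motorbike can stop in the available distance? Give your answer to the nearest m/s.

Stopping distance: v·t_r + v²/(2a) = 248 with t_r = 1.2 s and a = 6.000 m/s².
So v² + 14.400 v − 2976.00 = 0.
Positive root: v = −a·t_r + √((a·t_r)² + 2a·d) = −7.200 + √(51.840 + 2976.00) = 47.8258 m/s.

Maximum speed ≈ 48 m/s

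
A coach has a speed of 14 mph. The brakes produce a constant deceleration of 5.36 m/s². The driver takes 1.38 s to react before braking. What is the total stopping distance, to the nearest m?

Total stopping distance ≈ 12 m

14 mph × 0.44704 = 6.2586 m/s.
Reaction distance = v·t_r = 6.2586 × 1.38 = 8.637 m.
Braking distance = v²/(2a) = 6.2586² / (2 × 5.360) = 39.170 / 10.720 = 3.654 m.
Total = 8.637 + 3.654 = 12.291 m.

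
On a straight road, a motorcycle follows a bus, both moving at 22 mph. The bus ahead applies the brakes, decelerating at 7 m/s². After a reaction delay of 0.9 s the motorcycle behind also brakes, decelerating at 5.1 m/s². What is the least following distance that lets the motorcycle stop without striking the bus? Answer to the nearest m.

Minimum gap ≈ 11 m

22 mph × 0.44704 = 9.8349 m/s.
Leader travels v²/(2a_L) = 96.725 / 14.000 = 6.909 m before stopping.
Follower covers v·t_r = 9.8349 × 0.9 = 8.851 m while reacting, then v²/(2a_F) = 96.725 / 10.200 = 9.483 m while braking, for a total of 8.851 + 9.483 = 18.334 m.
Since a_F ≤ a_L and the follower starts braking later, the follower is never slower than the leader, so the closest approach is when both have stopped.
Minimum gap = 18.334 − 6.909 = 11.425 m.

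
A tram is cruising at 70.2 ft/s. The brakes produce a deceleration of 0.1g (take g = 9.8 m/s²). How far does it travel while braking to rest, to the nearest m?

70.2 ft/s × 0.3048 = 21.3970 m/s.
a = 0.1 × 9.8 = 0.980 m/s².
Braking distance = v²/(2a) = 21.3970² / (2 × 0.980) = 457.832 / 1.960 = 233.588 m.

Braking distance ≈ 234 m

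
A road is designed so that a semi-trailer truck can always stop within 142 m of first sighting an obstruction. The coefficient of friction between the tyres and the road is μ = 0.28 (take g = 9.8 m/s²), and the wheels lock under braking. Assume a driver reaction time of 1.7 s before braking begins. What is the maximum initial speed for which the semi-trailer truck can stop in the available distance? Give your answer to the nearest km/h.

Maximum speed ≈ 85 km/h

a = μg = 0.28 × 9.8 = 2.744 m/s².
Stopping distance: v·t_r + v²/(2a) = 142 with t_r = 1.7 s and a = 2.744 m/s².
So v² + 9.330 v − 779.30 = 0.
Positive root: v = −a·t_r + √((a·t_r)² + 2a·d) = −4.665 + √(21.762 + 779.30) = 23.6380 m/s.
23.6380 m/s × 3.6 = 85.097 km/h.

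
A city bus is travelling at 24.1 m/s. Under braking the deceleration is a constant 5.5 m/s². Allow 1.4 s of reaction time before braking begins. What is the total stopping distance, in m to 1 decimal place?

Reaction distance = v·t_r = 24.1000 × 1.4 = 33.740 m.
Braking distance = v²/(2a) = 24.1000² / (2 × 5.500) = 580.810 / 11.000 = 52.801 m.
Total = 33.740 + 52.801 = 86.541 m.

Total stopping distance ≈ 86.5 m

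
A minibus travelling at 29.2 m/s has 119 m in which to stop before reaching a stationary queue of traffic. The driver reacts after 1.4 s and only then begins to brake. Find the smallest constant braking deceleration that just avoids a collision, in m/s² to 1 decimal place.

Distance covered during reaction = 29.2000 × 1.4 = 40.880 m.
Distance available for braking: 119 − 40.880 = 78.120 m.
v² = 2a·d ⇒ a = v²/(2d) = 29.2000² / (2 × 78.120) = 852.640 / 156.240 = 5.4572 m/s².

Required deceleration ≈ 5.5 m/s²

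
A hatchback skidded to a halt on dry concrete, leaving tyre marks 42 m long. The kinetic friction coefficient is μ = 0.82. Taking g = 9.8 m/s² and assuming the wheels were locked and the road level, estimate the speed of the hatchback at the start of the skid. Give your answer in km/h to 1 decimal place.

Deceleration a = μg = 0.82 × 9.8 = 8.036 m/s².
v = √(2a·d) = √(2 × 8.036 × 42) = √675.024 = 25.9812 m/s.
= 25.9812 × 3.6 = 93.532 km/h.

Initial speed ≈ 93.5 km/h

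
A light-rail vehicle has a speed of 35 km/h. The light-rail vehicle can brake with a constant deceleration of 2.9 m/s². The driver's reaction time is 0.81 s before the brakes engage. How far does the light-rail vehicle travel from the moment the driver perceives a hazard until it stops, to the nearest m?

35 km/h ÷ 3.6 = 9.7222 m/s.
Reaction distance = v·t_r = 9.7222 × 0.81 = 7.875 m.
Braking distance = v²/(2a) = 9.7222² / (2 × 2.900) = 94.521 / 5.800 = 16.297 m.
Total = 7.875 + 16.297 = 24.172 m.

Total stopping distance ≈ 24 m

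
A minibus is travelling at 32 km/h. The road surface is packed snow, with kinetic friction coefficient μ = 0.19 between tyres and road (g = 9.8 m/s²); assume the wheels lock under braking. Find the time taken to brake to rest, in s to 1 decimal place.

32 km/h ÷ 3.6 = 8.8889 m/s.
a = μg = 0.19 × 9.8 = 1.862 m/s².
Braking time = v/a = 8.8889 / 1.862 = 4.774 s.

Braking time ≈ 4.8 s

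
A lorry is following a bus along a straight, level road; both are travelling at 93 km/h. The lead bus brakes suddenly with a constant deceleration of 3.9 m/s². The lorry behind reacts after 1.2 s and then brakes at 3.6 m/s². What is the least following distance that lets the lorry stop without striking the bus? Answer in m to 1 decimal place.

93 km/h ÷ 3.6 = 25.8333 m/s.
Leader travels v²/(2a_L) = 667.359 / 7.800 = 85.559 m before stopping.
Follower covers v·t_r = 25.8333 × 1.2 = 31.000 m while reacting, then v²/(2a_F) = 667.359 / 7.200 = 92.689 m while braking, for a total of 31.000 + 92.689 = 123.689 m.
Since a_F ≤ a_L and the follower starts braking later, the follower is never slower than the leader, so the closest approach is when both have stopped.
Minimum gap = 123.689 − 85.559 = 38.130 m.

Minimum gap ≈ 38.1 m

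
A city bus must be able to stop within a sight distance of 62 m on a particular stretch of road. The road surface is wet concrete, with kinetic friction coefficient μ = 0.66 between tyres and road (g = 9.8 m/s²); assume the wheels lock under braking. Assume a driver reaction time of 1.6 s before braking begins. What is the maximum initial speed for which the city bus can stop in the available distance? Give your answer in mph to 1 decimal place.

a = μg = 0.66 × 9.8 = 6.468 m/s².
Stopping distance: v·t_r + v²/(2a) = 62 with t_r = 1.6 s and a = 6.468 m/s².
So v² + 20.698 v − 802.03 = 0.
Positive root: v = −a·t_r + √((a·t_r)² + 2a·d) = −10.349 + √(107.102 + 802.03) = 19.8028 m/s.
19.8028 m/s ÷ 0.44704 = 44.298 mph.

Maximum speed ≈ 44.3 mph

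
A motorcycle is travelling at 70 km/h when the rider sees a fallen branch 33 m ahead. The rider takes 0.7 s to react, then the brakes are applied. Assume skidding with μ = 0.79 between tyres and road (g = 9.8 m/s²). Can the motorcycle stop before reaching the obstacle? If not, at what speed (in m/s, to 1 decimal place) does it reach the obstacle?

No — it strikes the obstacle at 8.8 m/s

70 km/h ÷ 3.6 = 19.4444 m/s.
a = μg = 0.79 × 9.8 = 7.742 m/s².
Reaction distance = 19.4444 × 0.7 = 13.611 m.
Braking distance needed to stop: v²/(2a) = 378.085 / 15.484 = 24.418 m, so total needed = 13.611 + 24.418 = 38.029 m > 33 m — it cannot stop.
Distance remaining when braking begins: 33 − 13.611 = 19.389 m.
v² = v₀² − 2a·d = 378.085 − 2 × 7.742 × 19.389 = 77.866 m²/s².
v = √77.866 = 8.824 m/s.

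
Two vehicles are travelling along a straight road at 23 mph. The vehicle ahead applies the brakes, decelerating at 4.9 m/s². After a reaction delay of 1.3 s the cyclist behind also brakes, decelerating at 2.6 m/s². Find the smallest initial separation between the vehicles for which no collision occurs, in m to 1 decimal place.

23 mph × 0.44704 = 10.2819 m/s.
Leader travels v²/(2a_L) = 105.717 / 9.800 = 10.787 m before stopping.
Follower covers v·t_r = 10.2819 × 1.3 = 13.366 m while reacting, then v²/(2a_F) = 105.717 / 5.200 = 20.330 m while braking, for a total of 13.366 + 20.330 = 33.696 m.
Since a_F ≤ a_L and the follower starts braking later, the follower is never slower than the leader, so the closest approach is when both have stopped.
Minimum gap = 33.696 − 10.787 = 22.909 m.

Minimum gap ≈ 22.9 m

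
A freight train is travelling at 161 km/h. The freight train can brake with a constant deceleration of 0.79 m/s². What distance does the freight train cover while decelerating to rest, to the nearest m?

161 km/h ÷ 3.6 = 44.7222 m/s.
Braking distance = v²/(2a) = 44.7222² / (2 × 0.790) = 2000.075 / 1.580 = 1265.870 m.

Braking distance ≈ 1266 m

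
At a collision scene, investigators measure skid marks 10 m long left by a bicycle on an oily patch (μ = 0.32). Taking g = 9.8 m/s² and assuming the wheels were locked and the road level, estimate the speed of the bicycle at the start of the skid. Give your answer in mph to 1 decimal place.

Initial speed ≈ 17.7 mph

Deceleration a = μg = 0.32 × 9.8 = 3.136 m/s².
v = √(2a·d) = √(2 × 3.136 × 10) = √62.720 = 7.9196 m/s.
= 7.9196 ÷ 0.44704 = 17.716 mph.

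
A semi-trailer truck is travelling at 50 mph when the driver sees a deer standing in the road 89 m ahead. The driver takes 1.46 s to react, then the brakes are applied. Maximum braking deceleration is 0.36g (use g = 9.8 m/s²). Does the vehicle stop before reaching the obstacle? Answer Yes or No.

50 mph × 0.44704 = 22.3520 m/s.
a = 0.36 × 9.8 = 3.528 m/s².
Reaction distance = 22.3520 × 1.46 = 32.634 m.
Braking distance = v²/(2a) = 499.612 / 7.056 = 70.807 m.
Total stopping distance = 32.634 + 70.807 = 103.441 m, vs 89 m available — it cannot stop in time and overshoots by 103.441 − 89 = 14.441 m.

No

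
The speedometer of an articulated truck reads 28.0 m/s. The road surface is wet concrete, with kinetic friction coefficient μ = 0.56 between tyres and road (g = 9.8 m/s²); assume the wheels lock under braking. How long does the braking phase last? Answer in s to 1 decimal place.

Braking time ≈ 5.1 s

a = μg = 0.56 × 9.8 = 5.488 m/s².
Braking time = v/a = 28.0000 / 5.488 = 5.102 s.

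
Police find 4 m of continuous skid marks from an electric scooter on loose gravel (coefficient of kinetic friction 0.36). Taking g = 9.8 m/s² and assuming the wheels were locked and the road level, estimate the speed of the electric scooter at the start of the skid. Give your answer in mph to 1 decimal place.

Deceleration a = μg = 0.36 × 9.8 = 3.528 m/s².
v = √(2a·d) = √(2 × 3.528 × 4) = √28.224 = 5.3126 m/s.
= 5.3126 ÷ 0.44704 = 11.884 mph.

Initial speed ≈ 11.9 mph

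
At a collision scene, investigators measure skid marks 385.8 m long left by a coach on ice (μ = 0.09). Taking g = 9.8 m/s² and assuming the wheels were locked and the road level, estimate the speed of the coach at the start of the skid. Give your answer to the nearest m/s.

Deceleration a = μg = 0.09 × 9.8 = 0.882 m/s².
v = √(2a·d) = √(2 × 0.882 × 385.8) = √680.551 = 26.0874 m/s.

Initial speed ≈ 26 m/s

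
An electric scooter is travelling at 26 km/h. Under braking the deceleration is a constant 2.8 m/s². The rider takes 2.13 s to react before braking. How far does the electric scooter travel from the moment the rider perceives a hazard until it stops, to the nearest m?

Total stopping distance ≈ 25 m

26 km/h ÷ 3.6 = 7.2222 m/s.
Reaction distance = v·t_r = 7.2222 × 2.13 = 15.383 m.
Braking distance = v²/(2a) = 7.2222² / (2 × 2.800) = 52.160 / 5.600 = 9.314 m.
Total = 15.383 + 9.314 = 24.697 m.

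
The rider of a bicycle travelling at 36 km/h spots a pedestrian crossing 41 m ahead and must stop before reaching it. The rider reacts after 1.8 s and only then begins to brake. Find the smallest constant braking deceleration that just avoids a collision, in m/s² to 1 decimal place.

36 km/h ÷ 3.6 = 10.0000 m/s.
Distance covered during reaction = 10.0000 × 1.8 = 18.000 m.
Distance available for braking: 41 − 18.000 = 23.000 m.
v² = 2a·d ⇒ a = v²/(2d) = 10.0000² / (2 × 23.000) = 100.000 / 46.000 = 2.1739 m/s².

Required deceleration ≈ 2.2 m/s²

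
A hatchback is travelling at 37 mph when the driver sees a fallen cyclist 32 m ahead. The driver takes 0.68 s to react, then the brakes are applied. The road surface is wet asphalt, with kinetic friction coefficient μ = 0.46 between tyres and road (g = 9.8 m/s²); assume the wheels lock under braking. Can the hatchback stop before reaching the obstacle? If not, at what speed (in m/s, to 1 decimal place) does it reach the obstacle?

37 mph × 0.44704 = 16.5405 m/s.
a = μg = 0.46 × 9.8 = 4.508 m/s².
Reaction distance = 16.5405 × 0.68 = 11.248 m.
Braking distance needed to stop: v²/(2a) = 273.588 / 9.016 = 30.345 m, so total needed = 11.248 + 30.345 = 41.593 m > 32 m — it cannot stop.
Distance remaining when braking begins: 32 − 11.248 = 20.752 m.
v² = v₀² − 2a·d = 273.588 − 2 × 4.508 × 20.752 = 86.488 m²/s².
v = √86.488 = 9.300 m/s.

No — it strikes the obstacle at 9.3 m/s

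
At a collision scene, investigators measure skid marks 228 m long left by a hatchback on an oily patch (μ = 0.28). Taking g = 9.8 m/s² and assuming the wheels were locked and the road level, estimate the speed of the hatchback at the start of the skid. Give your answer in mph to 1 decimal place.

Initial speed ≈ 79.1 mph

Deceleration a = μg = 0.28 × 9.8 = 2.744 m/s².
v = √(2a·d) = √(2 × 2.744 × 228) = √1251.264 = 35.3732 m/s.
= 35.3732 ÷ 0.44704 = 79.128 mph.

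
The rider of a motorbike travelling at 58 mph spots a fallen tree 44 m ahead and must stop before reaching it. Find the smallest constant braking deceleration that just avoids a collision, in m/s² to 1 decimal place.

58 mph × 0.44704 = 25.9283 m/s.
v² = 2a·d ⇒ a = v²/(2d) = 25.9283² / (2 × 44.000) = 672.277 / 88.000 = 7.6395 m/s².

Required deceleration ≈ 7.6 m/s²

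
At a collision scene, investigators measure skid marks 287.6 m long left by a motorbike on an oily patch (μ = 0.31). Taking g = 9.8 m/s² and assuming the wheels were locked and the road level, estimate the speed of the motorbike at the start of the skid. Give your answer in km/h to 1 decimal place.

Deceleration a = μg = 0.31 × 9.8 = 3.038 m/s².
v = √(2a·d) = √(2 × 3.038 × 287.6) = √1747.458 = 41.8026 m/s.
= 41.8026 × 3.6 = 150.489 km/h.

Initial speed ≈ 150.5 km/h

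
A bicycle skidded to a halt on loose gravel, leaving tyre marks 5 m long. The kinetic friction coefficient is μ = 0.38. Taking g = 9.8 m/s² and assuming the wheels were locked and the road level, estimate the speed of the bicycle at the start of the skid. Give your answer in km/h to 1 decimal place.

Initial speed ≈ 22.0 km/h

Deceleration a = μg = 0.38 × 9.8 = 3.724 m/s².
v = √(2a·d) = √(2 × 3.724 × 5) = √37.240 = 6.1025 m/s.
= 6.1025 × 3.6 = 21.969 km/h.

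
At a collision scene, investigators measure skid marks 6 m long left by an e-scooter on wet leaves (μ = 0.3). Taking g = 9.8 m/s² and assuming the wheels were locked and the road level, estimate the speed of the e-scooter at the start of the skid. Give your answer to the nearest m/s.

Deceleration a = μg = 0.3 × 9.8 = 2.940 m/s².
v = √(2a·d) = √(2 × 2.940 × 6) = √35.280 = 5.9397 m/s.

Initial speed ≈ 6 m/s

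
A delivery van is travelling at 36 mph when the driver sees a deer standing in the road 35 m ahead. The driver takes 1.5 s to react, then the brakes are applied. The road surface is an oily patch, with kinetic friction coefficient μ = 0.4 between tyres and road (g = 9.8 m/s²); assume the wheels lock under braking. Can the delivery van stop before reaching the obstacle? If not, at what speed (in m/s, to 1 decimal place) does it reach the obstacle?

No — it strikes the obstacle at 13.2 m/s

36 mph × 0.44704 = 16.0934 m/s.
a = μg = 0.4 × 9.8 = 3.920 m/s².
Reaction distance = 16.0934 × 1.5 = 24.140 m.
Braking distance needed to stop: v²/(2a) = 258.998 / 7.840 = 33.035 m, so total needed = 24.140 + 33.035 = 57.175 m > 35 m — it cannot stop.
Distance remaining when braking begins: 35 − 24.140 = 10.860 m.
v² = v₀² − 2a·d = 258.998 − 2 × 3.920 × 10.860 = 173.856 m²/s².
v = √173.856 = 13.185 m/s.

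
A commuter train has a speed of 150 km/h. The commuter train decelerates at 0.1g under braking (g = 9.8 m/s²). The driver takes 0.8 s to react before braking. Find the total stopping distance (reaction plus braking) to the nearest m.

Total stopping distance ≈ 919 m

150 km/h ÷ 3.6 = 41.6667 m/s.
a = 0.1 × 9.8 = 0.980 m/s².
Reaction distance = v·t_r = 41.6667 × 0.8 = 33.333 m.
Braking distance = v²/(2a) = 41.6667² / (2 × 0.980) = 1736.114 / 1.960 = 885.772 m.
Total = 33.333 + 885.772 = 919.105 m.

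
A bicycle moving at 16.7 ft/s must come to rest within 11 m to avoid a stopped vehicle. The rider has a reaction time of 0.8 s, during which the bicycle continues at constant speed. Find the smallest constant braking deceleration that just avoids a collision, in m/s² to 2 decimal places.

16.7 ft/s × 0.3048 = 5.0902 m/s.
Distance covered during reaction = 5.0902 × 0.8 = 4.072 m.
Distance available for braking: 11 − 4.072 = 6.928 m.
v² = 2a·d ⇒ a = v²/(2d) = 5.0902² / (2 × 6.928) = 25.910 / 13.856 = 1.8699 m/s².

Required deceleration ≈ 1.87 m/s²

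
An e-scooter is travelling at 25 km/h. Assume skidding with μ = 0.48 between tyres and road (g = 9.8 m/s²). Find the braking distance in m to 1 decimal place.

25 km/h ÷ 3.6 = 6.9444 m/s.
a = μg = 0.48 × 9.8 = 4.704 m/s².
Braking distance = v²/(2a) = 6.9444² / (2 × 4.704) = 48.225 / 9.408 = 5.126 m.

Braking distance ≈ 5.1 m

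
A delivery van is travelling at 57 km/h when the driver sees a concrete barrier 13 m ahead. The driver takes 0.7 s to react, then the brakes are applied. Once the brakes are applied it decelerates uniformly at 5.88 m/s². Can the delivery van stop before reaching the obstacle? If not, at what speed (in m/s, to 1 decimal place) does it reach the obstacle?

57 km/h ÷ 3.6 = 15.8333 m/s.
Reaction distance = 15.8333 × 0.7 = 11.083 m.
Braking distance needed to stop: v²/(2a) = 250.693 / 11.760 = 21.317 m, so total needed = 11.083 + 21.317 = 32.400 m > 13 m — it cannot stop.
Distance remaining when braking begins: 13 − 11.083 = 1.917 m.
v² = v₀² − 2a·d = 250.693 − 2 × 5.880 × 1.917 = 228.149 m²/s².
v = √228.149 = 15.105 m/s.

No — it strikes the obstacle at 15.1 m/s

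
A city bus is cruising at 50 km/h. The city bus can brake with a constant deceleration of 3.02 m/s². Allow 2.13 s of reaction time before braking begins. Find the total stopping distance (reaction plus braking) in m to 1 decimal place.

Total stopping distance ≈ 61.5 m

50 km/h ÷ 3.6 = 13.8889 m/s.
Reaction distance = v·t_r = 13.8889 × 2.13 = 29.583 m.
Braking distance = v²/(2a) = 13.8889² / (2 × 3.020) = 192.902 / 6.040 = 31.937 m.
Total = 29.583 + 31.937 = 61.520 m.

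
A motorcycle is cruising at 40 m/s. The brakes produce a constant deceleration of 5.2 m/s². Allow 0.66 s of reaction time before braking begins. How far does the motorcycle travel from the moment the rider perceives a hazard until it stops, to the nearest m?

Total stopping distance ≈ 180 m

Reaction distance = v·t_r = 40.0000 × 0.66 = 26.400 m.
Braking distance = v²/(2a) = 40.0000² / (2 × 5.200) = 1600.000 / 10.400 = 153.846 m.
Total = 26.400 + 153.846 = 180.246 m.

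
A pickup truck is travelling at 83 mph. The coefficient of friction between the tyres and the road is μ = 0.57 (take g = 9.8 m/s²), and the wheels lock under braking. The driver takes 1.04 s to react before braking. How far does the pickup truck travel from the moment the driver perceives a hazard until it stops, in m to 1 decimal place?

Total stopping distance ≈ 161.8 m

83 mph × 0.44704 = 37.1043 m/s.
a = μg = 0.57 × 9.8 = 5.586 m/s².
Reaction distance = v·t_r = 37.1043 × 1.04 = 38.588 m.
Braking distance = v²/(2a) = 37.1043² / (2 × 5.586) = 1376.729 / 11.172 = 123.230 m.
Total = 38.588 + 123.230 = 161.818 m.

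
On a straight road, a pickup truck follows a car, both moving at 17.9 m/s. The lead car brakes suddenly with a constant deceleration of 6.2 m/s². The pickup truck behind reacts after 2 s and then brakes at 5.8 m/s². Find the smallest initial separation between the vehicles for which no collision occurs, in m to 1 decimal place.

Leader travels v²/(2a_L) = 320.410 / 12.400 = 25.840 m before stopping.
Follower covers v·t_r = 17.9000 × 2 = 35.800 m while reacting, then v²/(2a_F) = 320.410 / 11.600 = 27.622 m while braking, for a total of 35.800 + 27.622 = 63.422 m.
Since a_F ≤ a_L and the follower starts braking later, the follower is never slower than the leader, so the closest approach is when both have stopped.
Minimum gap = 63.422 − 25.840 = 37.582 m.

Minimum gap ≈ 37.6 m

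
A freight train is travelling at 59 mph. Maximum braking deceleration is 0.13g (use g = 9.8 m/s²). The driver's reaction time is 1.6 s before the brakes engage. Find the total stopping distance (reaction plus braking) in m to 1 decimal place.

59 mph × 0.44704 = 26.3754 m/s.
a = 0.13 × 9.8 = 1.274 m/s².
Reaction distance = v·t_r = 26.3754 × 1.6 = 42.201 m.
Braking distance = v²/(2a) = 26.3754² / (2 × 1.274) = 695.662 / 2.548 = 273.023 m.
Total = 42.201 + 273.023 = 315.224 m.

Total stopping distance ≈ 315.2 m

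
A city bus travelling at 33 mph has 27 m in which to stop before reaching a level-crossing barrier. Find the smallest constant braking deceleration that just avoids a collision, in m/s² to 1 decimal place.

33 mph × 0.44704 = 14.7523 m/s.
v² = 2a·d ⇒ a = v²/(2d) = 14.7523² / (2 × 27.000) = 217.630 / 54.000 = 4.0302 m/s².

Required deceleration ≈ 4.0 m/s²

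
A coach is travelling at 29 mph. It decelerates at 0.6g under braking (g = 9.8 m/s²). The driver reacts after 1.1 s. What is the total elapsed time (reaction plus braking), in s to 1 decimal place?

Total time ≈ 3.3 s

29 mph × 0.44704 = 12.9642 m/s.
a = 0.6 × 9.8 = 5.880 m/s².
Braking time = v/a = 12.9642 / 5.880 = 2.205 s.
Total = 1.1 + 2.205 = 3.305 s.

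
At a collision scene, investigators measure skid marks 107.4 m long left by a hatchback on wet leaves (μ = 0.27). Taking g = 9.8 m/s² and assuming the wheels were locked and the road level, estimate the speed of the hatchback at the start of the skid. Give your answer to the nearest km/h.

Initial speed ≈ 86 km/h

Deceleration a = μg = 0.27 × 9.8 = 2.646 m/s².
v = √(2a·d) = √(2 × 2.646 × 107.4) = √568.361 = 23.8403 m/s.
= 23.8403 × 3.6 = 85.825 km/h.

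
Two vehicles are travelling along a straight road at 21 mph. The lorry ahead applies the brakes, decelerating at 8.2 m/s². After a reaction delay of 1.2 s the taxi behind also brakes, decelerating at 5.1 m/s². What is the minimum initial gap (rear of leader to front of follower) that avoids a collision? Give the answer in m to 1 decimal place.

Minimum gap ≈ 14.5 m

21 mph × 0.44704 = 9.3878 m/s.
Leader travels v²/(2a_L) = 88.131 / 16.400 = 5.374 m before stopping.
Follower covers v·t_r = 9.3878 × 1.2 = 11.265 m while reacting, then v²/(2a_F) = 88.131 / 10.200 = 8.640 m while braking, for a total of 11.265 + 8.640 = 19.905 m.
Since a_F ≤ a_L and the follower starts braking later, the follower is never slower than the leader, so the closest approach is when both have stopped.
Minimum gap = 19.905 − 5.374 = 14.531 m.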